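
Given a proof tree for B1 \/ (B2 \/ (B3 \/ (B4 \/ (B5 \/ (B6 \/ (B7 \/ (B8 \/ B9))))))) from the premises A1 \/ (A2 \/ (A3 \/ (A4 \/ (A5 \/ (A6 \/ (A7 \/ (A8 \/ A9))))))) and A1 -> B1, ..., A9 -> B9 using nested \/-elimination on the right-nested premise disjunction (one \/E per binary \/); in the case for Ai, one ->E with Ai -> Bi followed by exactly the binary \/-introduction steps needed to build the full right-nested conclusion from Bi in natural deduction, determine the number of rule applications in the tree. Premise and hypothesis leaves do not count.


Constructive dilemma with 9 branches, all disjunctions right-nested:
- \/E: the premise has 8 binary \/, each eliminated once: 8 nodes.
- ->E: one per case (Ai with Ai -> Bi gives Bi): 9 nodes.
- \/I: in case i < n, Bi needs 1 step to form Bi \/ (B(i+1) \/ ...) and then i-1 steps to prepend B(i-1), ..., B1, i.e. i steps; in case i = n, B9 needs 8 prepend steps.
  \/I total = (1 + 2 + ... + 8) + 8 = 36 + 8 = 44 nodes.
Total = 8 + 9 + 44 = 61

61


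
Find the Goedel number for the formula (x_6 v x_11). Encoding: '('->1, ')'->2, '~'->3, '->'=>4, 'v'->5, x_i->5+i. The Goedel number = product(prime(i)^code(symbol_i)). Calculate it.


Formula: (x_6 v x_11)
Symbol codes: [1, 11, 5, 16, 2]
Primes: [2, 3, 5, 7, 11]
p_1^1 = 2^1 = 2
p_2^11 = 3^11 = 177147
p_3^5 = 5^5 = 3125
p_4^16 = 7^16 = 33232930569601
p_5^2 = 11^2 = 121
Product = 4452129925907413187418750

4452129925907413187418750


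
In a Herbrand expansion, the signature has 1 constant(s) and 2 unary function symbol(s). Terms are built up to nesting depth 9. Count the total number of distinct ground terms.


Herbrand terms by depth:
Depth 0: 1 constants
Depth 1: 2 new terms (running total: 3)
Depth 2: 4 new terms (running total: 7)
Depth 3: 8 new terms (running total: 15)
Depth 4: 16 new terms (running total: 31)
Depth 5: 32 new terms (running total: 63)
Depth 6: 64 new terms (running total: 127)
Depth 7: 128 new terms (running total: 255)
Depth 8: 256 new terms (running total: 511)
Depth 9: 512 new terms (running total: 1023)
Total distinct ground terms = 1023

1023


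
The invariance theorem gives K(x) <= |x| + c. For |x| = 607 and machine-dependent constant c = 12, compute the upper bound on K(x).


K(x) <= |x| + c = 607 + 12 = 619

619


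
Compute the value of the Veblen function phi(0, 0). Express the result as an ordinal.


phi(0, 0):
phi(0, beta) = omega^beta by definition.
phi(0, 0) = omega^0

1


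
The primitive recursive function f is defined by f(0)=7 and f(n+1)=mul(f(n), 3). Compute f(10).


f(0) = 7
f(1) = mul(f(0), 3) = mul(7, 3) = 21
f(2) = mul(f(1), 3) = mul(21, 3) = 63
f(3) = mul(f(2), 3) = mul(63, 3) = 189
f(4) = mul(f(3), 3) = mul(189, 3) = 567
f(5) = mul(f(4), 3) = mul(567, 3) = 1701
f(6) = mul(f(5), 3) = mul(1701, 3) = 5103
f(7) = mul(f(6), 3) = mul(5103, 3) = 15309
f(8) = mul(f(7), 3) = mul(15309, 3) = 45927
f(9) = mul(f(8), 3) = mul(45927, 3) = 137781
f(10) = mul(f(9), 3) = mul(137781, 3) = 413343


413343


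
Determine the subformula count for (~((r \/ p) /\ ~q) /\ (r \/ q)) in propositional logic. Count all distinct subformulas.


Formula: (~((r \/ p) /\ ~q) /\ (r \/ q))
Subformulas found:
  1. q
  2. r
  3. p
  4. ~q
  5. (r \/ q)
  6. (r \/ p)
  7. ((r \/ p) /\ ~q)
  8. ~((r \/ p) /\ ~q)
  9. (~((r \/ p) /\ ~q) /\ (r \/ q))
Total distinct subformulas = 9

9


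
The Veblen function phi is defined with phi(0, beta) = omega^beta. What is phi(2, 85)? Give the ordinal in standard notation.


phi(2, 85):
phi(2, beta) = zeta_beta (the beta-th zeta number, fixed point of epsilon).
phi(2, 85) = zeta_85

zeta_85


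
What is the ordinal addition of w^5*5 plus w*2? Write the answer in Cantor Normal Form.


Ordinal addition w^5*5 + w*2:
Leading exponent of alpha (5) > leading exponent of beta (1).
Since alpha's term has higher exponent than beta's leading term,
the sum is simply alpha followed by beta.
Result = w^5*5 + w*2

w^5*5 + w*2


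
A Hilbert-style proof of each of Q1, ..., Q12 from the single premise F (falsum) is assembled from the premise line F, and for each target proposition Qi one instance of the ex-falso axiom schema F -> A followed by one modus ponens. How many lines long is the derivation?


Ex falso, line by line:
- 1 premise line (F)
- 12 targets, each needing 1 axiom instance (F -> Qi) + 1 MP = 2 lines: 2 * 12 = 24
Total = 1 + 24 = 25 lines.

25


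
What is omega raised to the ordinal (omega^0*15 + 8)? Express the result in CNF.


omega^(omega^0*15 + 8):
omega^0 = 1, so the exponent is 15 + 8 = 23 (finite ordinal addition).
Result = omega^23, already a single CNF term.

omega^23


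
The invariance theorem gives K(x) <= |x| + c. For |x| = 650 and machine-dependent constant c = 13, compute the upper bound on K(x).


K(x) <= |x| + c = 650 + 13 = 663

663


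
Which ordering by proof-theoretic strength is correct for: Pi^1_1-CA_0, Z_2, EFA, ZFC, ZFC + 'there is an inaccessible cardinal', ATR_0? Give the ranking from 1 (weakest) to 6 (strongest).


Ordering by consistency strength:
1. EFA
2. ATR_0
3. Pi^1_1-CA_0
4. Z_2
5. ZFC
6. ZFC + 'there is an inaccessible cardinal'


Pi^1_1-CA_0=3, Z_2=4, EFA=1, ZFC=5, ZFC + 'there is an inaccessible cardinal'=6, ATR_0=2


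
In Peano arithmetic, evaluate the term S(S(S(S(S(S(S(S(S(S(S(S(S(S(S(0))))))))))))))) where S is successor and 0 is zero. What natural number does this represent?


Counting successors applied to 0:
15 applications of S to 0 = 15

15


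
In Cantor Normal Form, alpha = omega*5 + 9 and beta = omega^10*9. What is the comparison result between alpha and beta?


Compare term by term from highest exponent:
alpha = omega*5 + 9
beta = omega^10*9
Term 1: alpha has omega^1*5, beta has omega^10*9
Term 2: alpha has omega^0*9, beta has omega^0*0
Result: alpha < beta

alpha < beta


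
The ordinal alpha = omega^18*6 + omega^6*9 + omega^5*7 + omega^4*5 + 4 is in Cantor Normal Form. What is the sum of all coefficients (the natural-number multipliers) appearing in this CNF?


CNF: omega^18*6 + omega^6*9 + omega^5*7 + omega^4*5 + 4
Coefficients: 6 + 9 + 7 + 5 + 4 = 31

31


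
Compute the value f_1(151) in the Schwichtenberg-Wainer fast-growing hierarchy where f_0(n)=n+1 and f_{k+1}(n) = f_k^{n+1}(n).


f_1(151) = f_0^152(151)
f_0 adds 1 each time, applied 152 times.
f_1(151) = 151 + 152 = 303

303


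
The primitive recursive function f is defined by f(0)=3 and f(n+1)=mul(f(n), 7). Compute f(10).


f(0) = 3
f(1) = mul(f(0), 7) = mul(3, 7) = 21
f(2) = mul(f(1), 7) = mul(21, 7) = 147
f(3) = mul(f(2), 7) = mul(147, 7) = 1029
f(4) = mul(f(3), 7) = mul(1029, 7) = 7203
f(5) = mul(f(4), 7) = mul(7203, 7) = 50421
f(6) = mul(f(5), 7) = mul(50421, 7) = 352947
f(7) = mul(f(6), 7) = mul(352947, 7) = 2470629
f(8) = mul(f(7), 7) = mul(2470629, 7) = 17294403
f(9) = mul(f(8), 7) = mul(17294403, 7) = 121060821
f(10) = mul(f(9), 7) = mul(121060821, 7) = 847425747


847425747


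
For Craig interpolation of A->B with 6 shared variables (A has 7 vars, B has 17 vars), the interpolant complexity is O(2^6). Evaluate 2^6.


Shared atoms = 6
Craig interpolant size bound = 2^6
= 64

64


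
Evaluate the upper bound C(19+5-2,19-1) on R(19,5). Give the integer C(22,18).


R(19,5) <= C(19+5-2, 19-1) = C(22, 18)
C(22, 18) = 22! / (18! * 4!)
= 7315

7315


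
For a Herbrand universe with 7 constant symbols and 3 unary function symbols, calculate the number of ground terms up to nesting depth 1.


Herbrand terms by depth:
Depth 0: 7 constants
Depth 1: 21 new terms (running total: 28)
Total distinct ground terms = 28

28


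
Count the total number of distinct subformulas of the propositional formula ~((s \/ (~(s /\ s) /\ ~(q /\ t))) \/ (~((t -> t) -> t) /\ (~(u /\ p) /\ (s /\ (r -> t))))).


Formula: ~((s \/ (~(s /\ s) /\ ~(q /\ t))) \/ (~((t -> t) -> t) /\ (~(u /\ p) /\ (s /\ (r -> t)))))
Subformulas found:
  1. r
  2. q
  3. s
  4. u
  5. t
  6. p
  7. (t -> t)
  8. (s /\ s)
  9. (u /\ p)
  10. (q /\ t)
  11. (r -> t)
  12. ~(q /\ t)
  13. ~(s /\ s)
  14. ~(u /\ p)
  15. ((t -> t) -> t)
  16. (s /\ (r -> t))
  17. ~((t -> t) -> t)
  18. (~(s /\ s) /\ ~(q /\ t))
  19. (~(u /\ p) /\ (s /\ (r -> t)))
  20. (s \/ (~(s /\ s) /\ ~(q /\ t)))
  21. (~((t -> t) -> t) /\ (~(u /\ p) /\ (s /\ (r -> t))))
  22. ((s \/ (~(s /\ s) /\ ~(q /\ t))) \/ (~((t -> t) -> t) /\ (~(u /\ p) /\ (s /\ (r -> t)))))
  23. ~((s \/ (~(s /\ s) /\ ~(q /\ t))) \/ (~((t -> t) -> t) /\ (~(u /\ p) /\ (s /\ (r -> t)))))
Total distinct subformulas = 23

23


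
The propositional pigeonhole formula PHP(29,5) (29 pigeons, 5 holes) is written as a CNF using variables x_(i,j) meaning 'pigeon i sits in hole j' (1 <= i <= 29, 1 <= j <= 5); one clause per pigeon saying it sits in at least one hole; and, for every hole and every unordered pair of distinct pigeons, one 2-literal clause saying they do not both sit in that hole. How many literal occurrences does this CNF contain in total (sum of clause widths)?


PHP(29,5): 29 pigeons, 5 holes, 29*5 = 145 variables.
- pigeon clauses: one per pigeon -> 29 clauses of width 5 -> 145 literals
- hole clauses: 5 holes * C(29,2) = 5 * 406 -> 2030 clauses of width 2 -> 4060 literals
Total literal occurrences = 145 + 4060 = 4205

4205


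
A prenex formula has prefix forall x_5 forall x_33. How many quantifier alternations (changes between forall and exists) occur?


Walk the prefix and count type changes:
  position 1: forall -> forall
Total alternations = 0

0


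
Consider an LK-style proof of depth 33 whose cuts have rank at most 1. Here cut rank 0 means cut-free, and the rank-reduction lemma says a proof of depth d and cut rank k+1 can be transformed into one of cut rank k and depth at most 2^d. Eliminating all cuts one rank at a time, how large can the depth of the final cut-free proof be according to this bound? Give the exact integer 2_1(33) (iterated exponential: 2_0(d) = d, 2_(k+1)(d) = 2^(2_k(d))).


Each rank reduction sends depth d to at most 2^d; cut rank r needs r reductions.
2_0(33) = 33
2_1(33) = 2^33 = 8589934592
Cut-free depth bound = 8589934592

8589934592


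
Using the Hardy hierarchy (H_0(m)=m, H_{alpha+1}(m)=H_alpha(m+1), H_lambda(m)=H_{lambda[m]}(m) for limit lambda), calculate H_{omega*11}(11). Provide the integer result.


H_{omega*11}(11):
For the Hardy hierarchy, H_{omega*k}(n) = 2^k * n.
2^11 = 2048.
2048 * 11 = 22528

22528


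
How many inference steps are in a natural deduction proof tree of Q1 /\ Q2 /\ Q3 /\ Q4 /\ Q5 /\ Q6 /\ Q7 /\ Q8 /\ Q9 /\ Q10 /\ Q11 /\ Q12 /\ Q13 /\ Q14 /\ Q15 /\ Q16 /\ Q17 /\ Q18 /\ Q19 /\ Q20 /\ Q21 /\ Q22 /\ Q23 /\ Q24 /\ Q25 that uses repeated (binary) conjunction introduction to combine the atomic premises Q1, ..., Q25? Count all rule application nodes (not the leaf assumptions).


The target conjunction has 25 conjuncts, i.e. 24 binary /\ connectives.
Each conjunction-intro joins two pieces, so 25 atoms require 25-1 = 24 applications.
Total inference nodes = 24

24


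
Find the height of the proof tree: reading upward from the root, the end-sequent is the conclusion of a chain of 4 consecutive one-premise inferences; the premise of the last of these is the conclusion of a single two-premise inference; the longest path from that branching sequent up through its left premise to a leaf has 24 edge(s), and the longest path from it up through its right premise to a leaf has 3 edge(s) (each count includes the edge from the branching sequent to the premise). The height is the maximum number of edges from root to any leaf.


Longest path through the left premise: 24 edges (measured from the branching sequent)
Longest path through the right premise: 3 edges
Height of the subtree rooted at the branching sequent: max(24, 3) = 24
The branching sequent sits 4 edges above the root (the chain of one-premise inferences), so height = 24 + 4 = 28

28


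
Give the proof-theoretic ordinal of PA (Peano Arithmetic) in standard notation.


The proof-theoretic ordinal of PA (Peano Arithmetic) is a standard result in ordinal analysis.
This ordinal is the supremum of order types of primitive recursive well-orderings
that the theory can prove to be well-ordered.
For PA (Peano Arithmetic), the proof-theoretic ordinal is epsilon_0.

epsilon_0


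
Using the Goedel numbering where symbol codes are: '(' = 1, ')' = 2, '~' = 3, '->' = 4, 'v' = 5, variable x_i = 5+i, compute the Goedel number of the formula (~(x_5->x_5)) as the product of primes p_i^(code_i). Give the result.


Formula: (~(x_5->x_5))
Symbol codes: [1, 3, 1, 10, 4, 10, 2, 2]
Primes: [2, 3, 5, 7, 11, 13, 17, 19]
p_1^1 = 2^1 = 2
p_2^3 = 3^3 = 27
p_3^1 = 5^1 = 5
p_4^10 = 7^10 = 282475249
p_5^4 = 11^4 = 14641
p_6^10 = 13^10 = 137858491849
p_7^2 = 17^2 = 289
p_8^2 = 19^2 = 361
Product = 16060293313937346082915478202030

16060293313937346082915478202030


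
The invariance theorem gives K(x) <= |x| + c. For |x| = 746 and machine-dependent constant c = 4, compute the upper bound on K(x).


K(x) <= |x| + c = 746 + 4 = 750

750


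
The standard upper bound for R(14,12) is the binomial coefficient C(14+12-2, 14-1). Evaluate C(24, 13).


R(14,12) <= C(14+12-2, 14-1) = C(24, 13)
C(24, 13) = 24! / (13! * 11!)
= 2496144

2496144


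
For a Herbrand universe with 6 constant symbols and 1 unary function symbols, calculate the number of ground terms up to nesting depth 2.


Herbrand terms by depth:
Depth 0: 6 constants
Depth 1: 6 new terms (running total: 12)
Depth 2: 6 new terms (running total: 18)
Total distinct ground terms = 18

18


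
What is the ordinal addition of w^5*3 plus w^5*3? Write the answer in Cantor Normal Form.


Ordinal addition w^5*3 + w^5*3:
Both terms have the same exponent 5.
w^e*c + w^e*d = w^e*(c+d).
Result = w^5*(3+3) = w^5*6

w^5*6


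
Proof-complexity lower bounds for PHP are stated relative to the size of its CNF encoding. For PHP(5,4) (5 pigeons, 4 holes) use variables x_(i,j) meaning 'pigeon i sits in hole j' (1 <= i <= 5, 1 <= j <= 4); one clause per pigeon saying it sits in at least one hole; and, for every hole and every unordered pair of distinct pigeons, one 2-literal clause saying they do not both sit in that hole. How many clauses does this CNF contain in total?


PHP(5,4): 5 pigeons, 4 holes, 5*4 = 20 variables.
- pigeon clauses: one per pigeon -> 5 clauses
- hole clauses: 4 holes * C(5,2) = 4 * 10 -> 40 clauses
Total clauses = 5 + 40 = 45

45


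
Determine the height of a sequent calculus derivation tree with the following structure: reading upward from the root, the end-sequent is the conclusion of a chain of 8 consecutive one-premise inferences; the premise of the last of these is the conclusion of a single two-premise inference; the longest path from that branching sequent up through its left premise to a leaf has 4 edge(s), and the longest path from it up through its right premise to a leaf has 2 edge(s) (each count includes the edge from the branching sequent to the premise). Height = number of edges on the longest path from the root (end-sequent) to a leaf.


Longest path through the left premise: 4 edges (measured from the branching sequent)
Longest path through the right premise: 2 edges
Height of the subtree rooted at the branching sequent: max(4, 2) = 4
The branching sequent sits 8 edges above the root (the chain of one-premise inferences), so height = 4 + 8 = 12

12


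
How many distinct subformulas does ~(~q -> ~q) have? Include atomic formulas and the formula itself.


Formula: ~(~q -> ~q)
Subformulas found:
  1. q
  2. ~q
  3. (~q -> ~q)
  4. ~(~q -> ~q)
Total distinct subformulas = 4

4


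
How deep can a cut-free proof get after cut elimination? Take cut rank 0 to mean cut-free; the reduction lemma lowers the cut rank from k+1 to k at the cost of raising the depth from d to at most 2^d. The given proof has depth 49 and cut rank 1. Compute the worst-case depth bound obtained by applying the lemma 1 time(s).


Each rank reduction sends depth d to at most 2^d; cut rank r needs r reductions.
2_0(49) = 49
2_1(49) = 2^49 = 562949953421312
Cut-free depth bound = 562949953421312

562949953421312


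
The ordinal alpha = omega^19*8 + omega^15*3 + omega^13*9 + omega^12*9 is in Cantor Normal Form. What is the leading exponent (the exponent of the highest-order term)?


CNF: omega^19*8 + omega^15*3 + omega^13*9 + omega^12*9
The leading term is omega^19*8, which has exponent 19.

19


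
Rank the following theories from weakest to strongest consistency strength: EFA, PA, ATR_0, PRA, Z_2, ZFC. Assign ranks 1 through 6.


Ordering by consistency strength:
1. EFA
2. PRA
3. PA
4. ATR_0
5. Z_2
6. ZFC


EFA=1, PA=3, ATR_0=4, PRA=2, Z_2=5, ZFC=6


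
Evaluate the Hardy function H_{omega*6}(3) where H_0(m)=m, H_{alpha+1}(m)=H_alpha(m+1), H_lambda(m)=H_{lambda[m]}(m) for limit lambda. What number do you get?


H_{omega*6}(3):
For the Hardy hierarchy, H_{omega*k}(n) = 2^k * n.
2^6 = 64.
64 * 3 = 192

192


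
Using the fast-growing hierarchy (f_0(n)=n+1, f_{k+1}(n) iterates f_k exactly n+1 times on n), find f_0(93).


f_0(93) = 93 + 1 = 94

94


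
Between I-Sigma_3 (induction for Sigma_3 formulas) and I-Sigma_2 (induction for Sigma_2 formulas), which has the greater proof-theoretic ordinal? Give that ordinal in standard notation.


Proof-theoretic ordinal of I-Sigma_3 (induction for Sigma_3 formulas): omega^(omega^(omega^omega))
Proof-theoretic ordinal of I-Sigma_2 (induction for Sigma_2 formulas): omega^(omega^omega)
Comparing: omega^(omega^omega) < omega^(omega^(omega^omega)).
The larger ordinal is omega^(omega^(omega^omega)) (from I-Sigma_3 (induction for Sigma_3 formulas)).

omega^(omega^(omega^omega))


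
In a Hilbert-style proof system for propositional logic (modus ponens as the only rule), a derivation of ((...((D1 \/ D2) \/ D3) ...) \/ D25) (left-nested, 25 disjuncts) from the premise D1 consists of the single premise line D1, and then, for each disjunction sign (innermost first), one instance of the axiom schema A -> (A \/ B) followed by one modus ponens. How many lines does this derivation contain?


Building the left-nested 25-ary disjunction from D1:
- 1 premise line (D1)
- 25 disjuncts means 24 disjunction signs; each needs 1 axiom instance + 1 MP = 2 lines: 2 * 24 = 48
Total = 1 + 48 = 49 lines.

49


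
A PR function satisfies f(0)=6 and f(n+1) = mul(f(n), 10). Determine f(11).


f(0) = 6
f(1) = mul(f(0), 10) = mul(6, 10) = 60
f(2) = mul(f(1), 10) = mul(60, 10) = 600
f(3) = mul(f(2), 10) = mul(600, 10) = 6000
f(4) = mul(f(3), 10) = mul(6000, 10) = 60000
f(5) = mul(f(4), 10) = mul(60000, 10) = 600000
f(6) = mul(f(5), 10) = mul(600000, 10) = 6000000
f(7) = mul(f(6), 10) = mul(6000000, 10) = 60000000
f(8) = mul(f(7), 10) = mul(60000000, 10) = 600000000
f(9) = mul(f(8), 10) = mul(600000000, 10) = 6000000000
f(10) = mul(f(9), 10) = mul(6000000000, 10) = 60000000000
f(11) = mul(f(10), 10) = mul(60000000000, 10) = 600000000000


600000000000


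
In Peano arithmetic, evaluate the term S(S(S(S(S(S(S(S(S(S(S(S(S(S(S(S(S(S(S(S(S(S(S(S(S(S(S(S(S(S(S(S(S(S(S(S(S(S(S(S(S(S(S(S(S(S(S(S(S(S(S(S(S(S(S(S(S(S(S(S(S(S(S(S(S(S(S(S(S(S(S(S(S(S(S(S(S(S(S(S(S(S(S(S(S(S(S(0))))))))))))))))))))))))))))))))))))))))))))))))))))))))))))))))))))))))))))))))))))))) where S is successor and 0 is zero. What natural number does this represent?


Counting successors applied to 0:
87 applications of S to 0 = 87

87


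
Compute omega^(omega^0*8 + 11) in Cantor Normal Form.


omega^(omega^0*8 + 11):
omega^0 = 1, so the exponent is 8 + 11 = 19 (finite ordinal addition).
Result = omega^19, already a single CNF term.

omega^19


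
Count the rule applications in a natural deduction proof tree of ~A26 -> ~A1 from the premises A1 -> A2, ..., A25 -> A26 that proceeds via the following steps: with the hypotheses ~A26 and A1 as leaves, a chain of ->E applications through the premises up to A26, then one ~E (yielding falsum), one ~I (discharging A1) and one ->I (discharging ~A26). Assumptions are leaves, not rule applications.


From hypothesis A1, 25 ->E steps along the 25 premises yield A26.
~E with hypothesis ~A26 gives falsum (1 node); ~I discharging A1 gives ~A1 (1 node); ->I discharging ~A26 gives the goal (1 node).
Total = 25 + 3 = 28 inference nodes.

28


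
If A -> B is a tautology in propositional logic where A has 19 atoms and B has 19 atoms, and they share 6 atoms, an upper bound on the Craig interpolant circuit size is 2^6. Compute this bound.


Shared atoms = 6
Craig interpolant size bound = 2^6
= 64

64


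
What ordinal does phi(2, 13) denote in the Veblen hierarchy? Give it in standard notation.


phi(2, 13):
phi(2, beta) = zeta_beta (the beta-th zeta number, fixed point of epsilon).
phi(2, 13) = zeta_13

zeta_13


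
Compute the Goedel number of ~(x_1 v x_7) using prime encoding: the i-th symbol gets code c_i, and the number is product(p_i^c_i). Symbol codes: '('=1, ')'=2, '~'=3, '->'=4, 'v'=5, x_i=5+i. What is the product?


Formula: ~(x_1 v x_7)
Symbol codes: [3, 1, 6, 5, 12, 2]
Primes: [2, 3, 5, 7, 11, 13]
p_1^3 = 2^3 = 8
p_2^1 = 3^1 = 3
p_3^6 = 5^6 = 15625
p_4^5 = 7^5 = 16807
p_5^12 = 11^12 = 3138428376721
p_6^2 = 13^2 = 169
Product = 3342876977983471553625000

3342876977983471553625000


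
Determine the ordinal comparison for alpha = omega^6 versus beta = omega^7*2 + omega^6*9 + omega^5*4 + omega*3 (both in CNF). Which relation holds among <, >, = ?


Compare term by term from highest exponent:
alpha = omega^6
beta = omega^7*2 + omega^6*9 + omega^5*4 + omega*3
Term 1: alpha has omega^6*1, beta has omega^7*2
Term 2: alpha has omega^0*0, beta has omega^6*9
Term 3: alpha has omega^0*0, beta has omega^5*4
Term 4: alpha has omega^0*0, beta has omega^1*3
Result: alpha < beta

alpha < beta


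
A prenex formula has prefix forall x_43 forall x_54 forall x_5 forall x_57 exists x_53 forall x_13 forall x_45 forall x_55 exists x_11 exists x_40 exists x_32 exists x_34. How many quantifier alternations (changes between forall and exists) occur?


Walk the prefix and count type changes:
  position 1: forall -> forall
  position 2: forall -> forall
  position 3: forall -> forall
  position 4: forall -> exists <-- alternation
  position 5: exists -> forall <-- alternation
  position 6: forall -> forall
  position 7: forall -> forall
  position 8: forall -> exists <-- alternation
  position 9: exists -> exists
  position 10: exists -> exists
  position 11: exists -> exists
Total alternations = 3

3


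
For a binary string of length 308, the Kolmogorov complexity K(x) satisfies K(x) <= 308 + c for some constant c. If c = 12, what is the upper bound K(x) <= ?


K(x) <= |x| + c = 308 + 12 = 320

320


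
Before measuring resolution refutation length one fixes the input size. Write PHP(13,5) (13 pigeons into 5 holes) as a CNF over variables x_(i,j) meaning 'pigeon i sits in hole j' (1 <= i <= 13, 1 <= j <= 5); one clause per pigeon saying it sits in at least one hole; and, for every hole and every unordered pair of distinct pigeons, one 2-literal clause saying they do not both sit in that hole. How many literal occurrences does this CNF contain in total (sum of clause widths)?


PHP(13,5): 13 pigeons, 5 holes, 13*5 = 65 variables.
- pigeon clauses: one per pigeon -> 13 clauses of width 5 -> 65 literals
- hole clauses: 5 holes * C(13,2) = 5 * 78 -> 390 clauses of width 2 -> 780 literals
Total literal occurrences = 65 + 780 = 845

845


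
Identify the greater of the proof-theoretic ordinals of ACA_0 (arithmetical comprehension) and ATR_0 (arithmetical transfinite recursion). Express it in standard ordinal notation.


Proof-theoretic ordinal of ACA_0 (arithmetical comprehension): epsilon_0
Proof-theoretic ordinal of ATR_0 (arithmetical transfinite recursion): Gamma_0
Comparing: epsilon_0 < Gamma_0.
The larger ordinal is Gamma_0 (from ATR_0 (arithmetical transfinite recursion)).

Gamma_0


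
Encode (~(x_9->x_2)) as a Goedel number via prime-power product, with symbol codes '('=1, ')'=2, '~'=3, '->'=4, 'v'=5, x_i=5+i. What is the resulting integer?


Formula: (~(x_9->x_2))
Symbol codes: [1, 3, 1, 14, 4, 7, 2, 2]
Primes: [2, 3, 5, 7, 11, 13, 17, 19]
p_1^1 = 2^1 = 2
p_2^3 = 3^3 = 27
p_3^1 = 5^1 = 5
p_4^14 = 7^14 = 678223072849
p_5^4 = 11^4 = 14641
p_6^7 = 13^7 = 62748517
p_7^2 = 17^2 = 289
p_8^2 = 19^2 = 361
Product = 17551554049505492919927202167990

17551554049505492919927202167990


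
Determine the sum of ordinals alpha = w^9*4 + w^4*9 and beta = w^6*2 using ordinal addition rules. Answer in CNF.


Ordinal addition (w^9*4 + w^4*9) + w^6*2:
alpha's leading term has exponent 9 > beta's exponent 6, so it survives.
alpha's tail term has exponent 4 < beta's exponent 6, so it is absorbed by beta.
In ordinal addition, any term followed by a strictly larger-exponent term is absorbed.
Result = w^9*4 + w^6*2

w^9*4 + w^6*2


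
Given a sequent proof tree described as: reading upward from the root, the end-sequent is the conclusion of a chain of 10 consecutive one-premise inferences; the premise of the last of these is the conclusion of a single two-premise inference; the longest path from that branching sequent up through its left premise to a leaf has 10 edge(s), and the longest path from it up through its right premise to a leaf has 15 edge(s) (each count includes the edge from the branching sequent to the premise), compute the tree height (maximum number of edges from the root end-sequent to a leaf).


Longest path through the left premise: 10 edges (measured from the branching sequent)
Longest path through the right premise: 15 edges
Height of the subtree rooted at the branching sequent: max(10, 15) = 15
The branching sequent sits 10 edges above the root (the chain of one-premise inferences), so height = 15 + 10 = 25

25


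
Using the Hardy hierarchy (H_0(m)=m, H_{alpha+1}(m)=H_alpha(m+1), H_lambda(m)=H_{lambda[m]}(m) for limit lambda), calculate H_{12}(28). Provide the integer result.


H_12(28):
For finite ordinals k, H_k(n) = n + k (each successor step adds 1).
H_12(28) = 28 + 12 = 40

40


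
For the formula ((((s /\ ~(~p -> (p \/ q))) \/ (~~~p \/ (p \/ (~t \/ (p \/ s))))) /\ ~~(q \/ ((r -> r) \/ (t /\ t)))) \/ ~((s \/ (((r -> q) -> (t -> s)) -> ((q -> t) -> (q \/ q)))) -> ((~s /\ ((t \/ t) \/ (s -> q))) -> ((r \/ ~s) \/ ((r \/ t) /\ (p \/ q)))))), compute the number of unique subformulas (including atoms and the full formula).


Formula: ((((s /\ ~(~p -> (p \/ q))) \/ (~~~p \/ (p \/ (~t \/ (p \/ s))))) /\ ~~(q \/ ((r -> r) \/ (t /\ t)))) \/ ~((s \/ (((r -> q) -> (t -> s)) -> ((q -> t) -> (q \/ q)))) -> ((~s /\ ((t \/ t) \/ (s -> q))) -> ((r \/ ~s) \/ ((r \/ t) /\ (p \/ q))))))
Subformulas found:
  1. r
  2. p
  3. q
  4. s
  5. t
  6. ~t
  7. ~p
  8. ~s
  9. ~~p
  10. ~~~p
  11. (r -> q)
  12. (t \/ t)
  13. (t -> s)
  14. (r -> r)
  15. (q -> t)
  16. (r \/ t)
  17. (t /\ t)
  18. (p \/ s)
  19. (p \/ q)
  20. (s -> q)
  21. (q \/ q)
  22. (r \/ ~s)
  23. (~t \/ (p \/ s))
  24. (~p -> (p \/ q))
  25. ~(~p -> (p \/ q))
  26. ((q -> t) -> (q \/ q))
  27. ((r -> r) \/ (t /\ t))
  28. ((r -> q) -> (t -> s))
  29. ((t \/ t) \/ (s -> q))
  30. ((r \/ t) /\ (p \/ q))
  31. (p \/ (~t \/ (p \/ s)))
  32. (s /\ ~(~p -> (p \/ q)))
  33. (q \/ ((r -> r) \/ (t /\ t)))
  34. (~s /\ ((t \/ t) \/ (s -> q)))
  35. ~(q \/ ((r -> r) \/ (t /\ t)))
  36. ~~(q \/ ((r -> r) \/ (t /\ t)))
  37. (~~~p \/ (p \/ (~t \/ (p \/ s))))
  38. ((r \/ ~s) \/ ((r \/ t) /\ (p \/ q)))
  39. (((r -> q) -> (t -> s)) -> ((q -> t) -> (q \/ q)))
  40. (s \/ (((r -> q) -> (t -> s)) -> ((q -> t) -> (q \/ q))))
  41. ((s /\ ~(~p -> (p \/ q))) \/ (~~~p \/ (p \/ (~t \/ (p \/ s)))))
  42. ((~s /\ ((t \/ t) \/ (s -> q))) -> ((r \/ ~s) \/ ((r \/ t) /\ (p \/ q))))
  43. (((s /\ ~(~p -> (p \/ q))) \/ (~~~p \/ (p \/ (~t \/ (p \/ s))))) /\ ~~(q \/ ((r -> r) \/ (t /\ t))))
  44. ((s \/ (((r -> q) -> (t -> s)) -> ((q -> t) -> (q \/ q)))) -> ((~s /\ ((t \/ t) \/ (s -> q))) -> ((r \/ ~s) \/ ((r \/ t) /\ (p \/ q)))))
  45. ~((s \/ (((r -> q) -> (t -> s)) -> ((q -> t) -> (q \/ q)))) -> ((~s /\ ((t \/ t) \/ (s -> q))) -> ((r \/ ~s) \/ ((r \/ t) /\ (p \/ q)))))
  46. ((((s /\ ~(~p -> (p \/ q))) \/ (~~~p \/ (p \/ (~t \/ (p \/ s))))) /\ ~~(q \/ ((r -> r) \/ (t /\ t)))) \/ ~((s \/ (((r -> q) -> (t -> s)) -> ((q -> t) -> (q \/ q)))) -> ((~s /\ ((t \/ t) \/ (s -> q))) -> ((r \/ ~s) \/ ((r \/ t) /\ (p \/ q))))))
Total distinct subformulas = 46

46


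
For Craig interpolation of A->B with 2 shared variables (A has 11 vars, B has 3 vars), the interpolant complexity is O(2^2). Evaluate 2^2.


Shared atoms = 2
Craig interpolant size bound = 2^2
= 4

4


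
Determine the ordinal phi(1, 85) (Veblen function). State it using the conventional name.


phi(1, 85):
phi(1, beta) = epsilon_beta (the beta-th epsilon number).
phi(1, 85) = epsilon_85

epsilon_85


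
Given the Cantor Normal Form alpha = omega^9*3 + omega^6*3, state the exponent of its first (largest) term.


CNF: omega^9*3 + omega^6*3
The leading term is omega^9*3, which has exponent 9.

9


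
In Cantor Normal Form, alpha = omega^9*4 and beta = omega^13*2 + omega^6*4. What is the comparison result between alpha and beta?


Compare term by term from highest exponent:
alpha = omega^9*4
beta = omega^13*2 + omega^6*4
Term 1: alpha has omega^9*4, beta has omega^13*2
Term 2: alpha has omega^0*0, beta has omega^6*4
Result: alpha < beta

alpha < beta


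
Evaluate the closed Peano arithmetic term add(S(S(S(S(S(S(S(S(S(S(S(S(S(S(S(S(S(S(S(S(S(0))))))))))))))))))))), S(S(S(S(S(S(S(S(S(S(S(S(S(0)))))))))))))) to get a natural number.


add(S^21(0), S^13(0)):
S^21(0) = 21
S^13(0) = 13
21 + 13 = 34

34


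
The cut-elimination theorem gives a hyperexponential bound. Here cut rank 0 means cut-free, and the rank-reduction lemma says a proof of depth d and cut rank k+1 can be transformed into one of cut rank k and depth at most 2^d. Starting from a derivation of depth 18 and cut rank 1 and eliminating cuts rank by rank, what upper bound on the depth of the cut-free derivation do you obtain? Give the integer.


Each rank reduction sends depth d to at most 2^d; cut rank r needs r reductions.
2_0(18) = 18
2_1(18) = 2^18 = 262144
Cut-free depth bound = 262144

262144


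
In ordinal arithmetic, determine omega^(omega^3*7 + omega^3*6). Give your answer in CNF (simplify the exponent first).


omega^(omega^3*7 + omega^3*6):
Both terms of the exponent have the same exponent 3, so they merge: omega^3*7 + omega^3*6 = omega^3*(7+6) = omega^3*13.
omega raised to a CNF ordinal is a single CNF term: Result = omega^(omega^3*13)

omega^(omega^3*13)


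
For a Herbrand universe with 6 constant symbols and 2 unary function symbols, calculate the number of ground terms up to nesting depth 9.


Herbrand terms by depth:
Depth 0: 6 constants
Depth 1: 12 new terms (running total: 18)
Depth 2: 24 new terms (running total: 42)
Depth 3: 48 new terms (running total: 90)
Depth 4: 96 new terms (running total: 186)
Depth 5: 192 new terms (running total: 378)
Depth 6: 384 new terms (running total: 762)
Depth 7: 768 new terms (running total: 1530)
Depth 8: 1536 new terms (running total: 3066)
Depth 9: 3072 new terms (running total: 6138)
Total distinct ground terms = 6138

6138


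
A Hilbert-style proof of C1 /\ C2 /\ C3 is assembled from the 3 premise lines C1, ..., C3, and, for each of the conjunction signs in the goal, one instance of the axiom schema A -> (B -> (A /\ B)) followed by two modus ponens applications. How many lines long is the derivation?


Conjoining 3 premises:
- 3 premise lines
- the goal has 2 conjunction signs; each costs 1 axiom instance + 2 MP = 3 lines: 3 * 2 = 6
Total = 3 + 6 = 9 lines.

9


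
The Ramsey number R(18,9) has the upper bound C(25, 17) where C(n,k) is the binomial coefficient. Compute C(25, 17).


R(18,9) <= C(18+9-2, 18-1) = C(25, 17)
C(25, 17) = 25! / (17! * 8!)
= 1081575

1081575


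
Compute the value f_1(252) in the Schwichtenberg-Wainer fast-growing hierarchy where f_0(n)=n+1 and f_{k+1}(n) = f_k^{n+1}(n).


f_1(252) = f_0^253(252)
f_0 adds 1 each time, applied 253 times.
f_1(252) = 252 + 253 = 505

505


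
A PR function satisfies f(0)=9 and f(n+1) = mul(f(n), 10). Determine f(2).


f(0) = 9
f(1) = mul(f(0), 10) = mul(9, 10) = 90
f(2) = mul(f(1), 10) = mul(90, 10) = 900


900


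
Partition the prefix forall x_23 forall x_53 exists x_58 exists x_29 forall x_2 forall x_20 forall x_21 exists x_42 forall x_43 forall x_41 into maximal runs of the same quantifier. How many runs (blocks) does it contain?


Alternations = 4.
Blocks = alternations + 1 = 5

5


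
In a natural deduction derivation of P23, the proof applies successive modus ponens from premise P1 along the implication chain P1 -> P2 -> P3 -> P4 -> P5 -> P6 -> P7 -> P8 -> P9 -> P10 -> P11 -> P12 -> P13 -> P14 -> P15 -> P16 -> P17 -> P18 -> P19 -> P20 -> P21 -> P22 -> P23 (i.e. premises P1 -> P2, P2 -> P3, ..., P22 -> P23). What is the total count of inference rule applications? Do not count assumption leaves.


We have a chain: P1 -> P2 -> P3 -> P4 -> P5 -> P6 -> P7 -> P8 -> P9 -> P10 -> P11 -> P12 -> P13 -> P14 -> P15 -> P16 -> P17 -> P18 -> P19 -> P20 -> P21 -> P22 -> P23.
Each modus ponens application produces the next variable.
The chain has 23 propositions, so 23-1 = 22 modus ponens steps.
Total inference nodes = 22

22


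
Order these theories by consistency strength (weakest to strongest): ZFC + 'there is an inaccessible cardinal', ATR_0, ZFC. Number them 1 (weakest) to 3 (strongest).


Ordering by consistency strength:
1. ATR_0
2. ZFC
3. ZFC + 'there is an inaccessible cardinal'


ZFC + 'there is an inaccessible cardinal'=3, ATR_0=1, ZFC=2


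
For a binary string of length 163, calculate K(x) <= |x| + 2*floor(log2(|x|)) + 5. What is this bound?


floor(log2(163)) = 7
2 * 7 = 14
K(x) <= 163 + 14 + 5 = 182

182


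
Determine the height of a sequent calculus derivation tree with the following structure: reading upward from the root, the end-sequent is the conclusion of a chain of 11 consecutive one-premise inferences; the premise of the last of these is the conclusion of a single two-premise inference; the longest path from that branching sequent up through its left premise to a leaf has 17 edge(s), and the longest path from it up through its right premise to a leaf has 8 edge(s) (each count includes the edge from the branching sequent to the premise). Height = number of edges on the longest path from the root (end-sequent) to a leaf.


Longest path through the left premise: 17 edges (measured from the branching sequent)
Longest path through the right premise: 8 edges
Height of the subtree rooted at the branching sequent: max(17, 8) = 17
The branching sequent sits 11 edges above the root (the chain of one-premise inferences), so height = 17 + 11 = 28

28


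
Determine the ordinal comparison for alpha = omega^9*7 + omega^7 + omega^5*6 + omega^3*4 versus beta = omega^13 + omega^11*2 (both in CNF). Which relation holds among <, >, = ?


Compare term by term from highest exponent:
alpha = omega^9*7 + omega^7 + omega^5*6 + omega^3*4
beta = omega^13 + omega^11*2
Term 1: alpha has omega^9*7, beta has omega^13*1
Term 2: alpha has omega^7*1, beta has omega^11*2
Term 3: alpha has omega^5*6, beta has omega^0*0
Term 4: alpha has omega^3*4, beta has omega^0*0
Result: alpha < beta

alpha < beta


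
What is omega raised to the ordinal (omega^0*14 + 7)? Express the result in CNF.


omega^(omega^0*14 + 7):
omega^0 = 1, so the exponent is 14 + 7 = 21 (finite ordinal addition).
Result = omega^21, already a single CNF term.

omega^21


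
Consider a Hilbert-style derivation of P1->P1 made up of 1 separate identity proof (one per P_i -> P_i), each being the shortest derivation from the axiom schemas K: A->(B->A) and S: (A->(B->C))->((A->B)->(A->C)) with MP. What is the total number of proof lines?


The shortest proof of A->A from K and S in the Hilbert calculus has exactly 5 lines:
(1) K instance A->((A->A)->A), (2) S instance, (3) MP on 1,2, (4) K instance A->(A->A), (5) MP on 3,4.
For 1 independent identities: 1 * 5 = 5 lines total.

5


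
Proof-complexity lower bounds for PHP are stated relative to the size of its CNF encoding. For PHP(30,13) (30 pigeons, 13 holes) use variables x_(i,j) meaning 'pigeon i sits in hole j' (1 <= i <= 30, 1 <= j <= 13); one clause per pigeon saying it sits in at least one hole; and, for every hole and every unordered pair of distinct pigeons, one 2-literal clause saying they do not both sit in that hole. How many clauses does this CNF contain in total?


PHP(30,13): 30 pigeons, 13 holes, 30*13 = 390 variables.
- pigeon clauses: one per pigeon -> 30 clauses
- hole clauses: 13 holes * C(30,2) = 13 * 435 -> 5655 clauses
Total clauses = 30 + 5655 = 5685

5685


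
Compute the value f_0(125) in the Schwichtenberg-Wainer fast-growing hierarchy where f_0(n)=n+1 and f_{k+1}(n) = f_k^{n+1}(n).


f_0(125) = 125 + 1 = 126

126


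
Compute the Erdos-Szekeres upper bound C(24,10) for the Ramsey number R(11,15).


R(11,15) <= C(11+15-2, 11-1) = C(24, 10)
C(24, 10) = 24! / (10! * 14!)
= 1961256

1961256


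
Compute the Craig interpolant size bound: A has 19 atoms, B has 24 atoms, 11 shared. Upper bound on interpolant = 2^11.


Shared atoms = 11
Craig interpolant size bound = 2^11
= 2048

2048


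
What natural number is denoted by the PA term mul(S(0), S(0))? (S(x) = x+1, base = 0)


mul(S^1(0), S^1(0)):
S^1(0) = 1
S^1(0) = 1
1 * 1 = 1

1


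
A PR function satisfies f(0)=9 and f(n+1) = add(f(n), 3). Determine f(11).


f(0) = 9
f(1) = add(f(0), 3) = add(9, 3) = 12
f(2) = add(f(1), 3) = add(12, 3) = 15
f(3) = add(f(2), 3) = add(15, 3) = 18
f(4) = add(f(3), 3) = add(18, 3) = 21
f(5) = add(f(4), 3) = add(21, 3) = 24
f(6) = add(f(5), 3) = add(24, 3) = 27
f(7) = add(f(6), 3) = add(27, 3) = 30
f(8) = add(f(7), 3) = add(30, 3) = 33
f(9) = add(f(8), 3) = add(33, 3) = 36
f(10) = add(f(9), 3) = add(36, 3) = 39
f(11) = add(f(10), 3) = add(39, 3) = 42


42


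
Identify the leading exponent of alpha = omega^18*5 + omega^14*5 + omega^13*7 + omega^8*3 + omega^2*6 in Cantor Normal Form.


CNF: omega^18*5 + omega^14*5 + omega^13*7 + omega^8*3 + omega^2*6
The leading term is omega^18*5, which has exponent 18.

18


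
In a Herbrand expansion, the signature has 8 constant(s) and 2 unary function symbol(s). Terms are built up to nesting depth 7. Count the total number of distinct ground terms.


Herbrand terms by depth:
Depth 0: 8 constants
Depth 1: 16 new terms (running total: 24)
Depth 2: 32 new terms (running total: 56)
Depth 3: 64 new terms (running total: 120)
Depth 4: 128 new terms (running total: 248)
Depth 5: 256 new terms (running total: 504)
Depth 6: 512 new terms (running total: 1016)
Depth 7: 1024 new terms (running total: 2040)
Total distinct ground terms = 2040

2040


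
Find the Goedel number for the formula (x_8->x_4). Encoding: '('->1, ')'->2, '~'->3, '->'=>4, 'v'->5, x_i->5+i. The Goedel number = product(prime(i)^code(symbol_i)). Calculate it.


Formula: (x_8->x_4)
Symbol codes: [1, 13, 4, 9, 2]
Primes: [2, 3, 5, 7, 11]
p_1^1 = 2^1 = 2
p_2^13 = 3^13 = 1594323
p_3^4 = 5^4 = 625
p_4^9 = 7^9 = 40353607
p_5^2 = 11^2 = 121
Product = 9730923420675476250

9730923420675476250


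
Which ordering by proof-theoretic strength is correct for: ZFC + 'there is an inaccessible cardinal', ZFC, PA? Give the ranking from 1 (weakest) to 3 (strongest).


Ordering by consistency strength:
1. PA
2. ZFC
3. ZFC + 'there is an inaccessible cardinal'


ZFC + 'there is an inaccessible cardinal'=3, ZFC=2, PA=1


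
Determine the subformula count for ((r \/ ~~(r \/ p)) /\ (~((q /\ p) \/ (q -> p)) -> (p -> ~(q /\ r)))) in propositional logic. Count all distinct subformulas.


Formula: ((r \/ ~~(r \/ p)) /\ (~((q /\ p) \/ (q -> p)) -> (p -> ~(q /\ r))))
Subformulas found:
  1. r
  2. q
  3. p
  4. (q /\ p)
  5. (q /\ r)
  6. (r \/ p)
  7. (q -> p)
  8. ~(q /\ r)
  9. ~(r \/ p)
  10. ~~(r \/ p)
  11. (p -> ~(q /\ r))
  12. (r \/ ~~(r \/ p))
  13. ((q /\ p) \/ (q -> p))
  14. ~((q /\ p) \/ (q -> p))
  15. (~((q /\ p) \/ (q -> p)) -> (p -> ~(q /\ r)))
  16. ((r \/ ~~(r \/ p)) /\ (~((q /\ p) \/ (q -> p)) -> (p -> ~(q /\ r))))
Total distinct subformulas = 16

16
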